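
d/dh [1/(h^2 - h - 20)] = (1 - 2*h)/(-h^2 + h + 20)^2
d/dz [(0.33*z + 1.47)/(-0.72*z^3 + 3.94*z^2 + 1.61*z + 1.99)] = (0.4752*z^3 + 1.875*z^2 - 11.5836*z - 1.71)/(0.5184*z^6 - 5.6736*z^5 + 13.2052*z^4 + 9.8212*z^3 + 18.2733*z^2 + 6.4078*z + 3.9601)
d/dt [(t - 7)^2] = 2*t - 14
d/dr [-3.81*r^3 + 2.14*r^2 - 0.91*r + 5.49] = -11.43*r^2 + 4.28*r - 0.91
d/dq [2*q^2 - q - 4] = 4*q - 1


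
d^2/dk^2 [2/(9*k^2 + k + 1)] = 4*(-81*k^2 - 9*k + (18*k + 1)^2 - 9)/(9*k^2 + k + 1)^3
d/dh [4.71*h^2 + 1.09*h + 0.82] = 9.42*h + 1.09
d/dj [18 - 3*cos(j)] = 3*sin(j)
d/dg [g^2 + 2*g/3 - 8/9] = 2*g + 2/3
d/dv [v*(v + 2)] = 2*v + 2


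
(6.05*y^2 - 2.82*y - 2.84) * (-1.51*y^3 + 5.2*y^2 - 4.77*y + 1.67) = -9.1355*y^5 + 35.7182*y^4 - 39.2341*y^3 + 8.7869*y^2 + 8.8374*y - 4.7428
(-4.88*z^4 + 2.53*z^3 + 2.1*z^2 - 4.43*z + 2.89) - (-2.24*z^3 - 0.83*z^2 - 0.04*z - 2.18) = -4.88*z^4 + 4.77*z^3 + 2.93*z^2 - 4.39*z + 5.07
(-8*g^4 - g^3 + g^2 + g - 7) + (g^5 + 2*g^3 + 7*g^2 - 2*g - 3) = g^5 - 8*g^4 + g^3 + 8*g^2 - g - 10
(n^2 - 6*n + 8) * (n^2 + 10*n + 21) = n^4 + 4*n^3 - 31*n^2 - 46*n + 168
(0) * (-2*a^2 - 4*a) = 0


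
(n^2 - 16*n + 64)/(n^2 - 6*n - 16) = (n - 8)/(n + 2)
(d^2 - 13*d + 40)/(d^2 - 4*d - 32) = (d - 5)/(d + 4)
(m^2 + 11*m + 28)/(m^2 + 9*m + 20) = (m + 7)/(m + 5)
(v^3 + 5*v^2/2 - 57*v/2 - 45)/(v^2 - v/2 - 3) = (v^2 + v - 30)/(v - 2)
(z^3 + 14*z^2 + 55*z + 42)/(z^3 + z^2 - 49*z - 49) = (z + 6)/(z - 7)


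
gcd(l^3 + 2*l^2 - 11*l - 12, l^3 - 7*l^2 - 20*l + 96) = l^2 + l - 12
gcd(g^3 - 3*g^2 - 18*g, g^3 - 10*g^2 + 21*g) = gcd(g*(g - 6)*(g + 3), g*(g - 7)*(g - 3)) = g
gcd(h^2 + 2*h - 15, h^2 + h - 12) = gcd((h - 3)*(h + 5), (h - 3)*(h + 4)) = h - 3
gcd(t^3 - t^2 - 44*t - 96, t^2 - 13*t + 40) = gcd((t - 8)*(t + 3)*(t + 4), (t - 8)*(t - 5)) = t - 8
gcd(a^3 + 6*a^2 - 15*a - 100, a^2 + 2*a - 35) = 1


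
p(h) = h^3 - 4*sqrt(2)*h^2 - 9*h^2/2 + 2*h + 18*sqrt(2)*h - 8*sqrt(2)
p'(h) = 3*h^2 - 8*sqrt(2)*h - 9*h + 2 + 18*sqrt(2)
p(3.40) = 3.93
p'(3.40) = -6.93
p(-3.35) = -254.87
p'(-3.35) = 129.17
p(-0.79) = -39.84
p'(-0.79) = 45.38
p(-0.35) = -22.21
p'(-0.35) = 34.93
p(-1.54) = -81.34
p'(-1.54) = 65.85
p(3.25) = 4.96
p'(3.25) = -6.88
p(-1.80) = -99.47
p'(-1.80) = 73.74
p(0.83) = 5.05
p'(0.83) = 12.66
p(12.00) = 583.57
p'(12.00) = 215.69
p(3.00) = 6.64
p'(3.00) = -6.49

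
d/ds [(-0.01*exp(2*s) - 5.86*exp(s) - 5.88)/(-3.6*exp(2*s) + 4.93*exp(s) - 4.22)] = (-21.1453*exp(2*s) - 42.2516*exp(s) + 53.7176)*exp(s)/(12.96*exp(4*s) - 35.496*exp(3*s) + 54.6889*exp(2*s) - 41.6092*exp(s) + 17.8084)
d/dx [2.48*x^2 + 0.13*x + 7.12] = 4.96*x + 0.13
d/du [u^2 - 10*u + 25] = 2*u - 10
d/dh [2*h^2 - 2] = 4*h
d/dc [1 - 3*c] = -3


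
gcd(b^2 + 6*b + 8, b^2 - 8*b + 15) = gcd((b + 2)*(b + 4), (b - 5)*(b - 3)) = 1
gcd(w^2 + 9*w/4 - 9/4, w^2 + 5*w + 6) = w + 3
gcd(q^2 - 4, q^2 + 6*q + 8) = q + 2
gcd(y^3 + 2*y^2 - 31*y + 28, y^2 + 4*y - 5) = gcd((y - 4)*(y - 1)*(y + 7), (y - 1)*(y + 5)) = y - 1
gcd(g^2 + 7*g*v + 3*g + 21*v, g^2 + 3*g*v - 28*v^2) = g + 7*v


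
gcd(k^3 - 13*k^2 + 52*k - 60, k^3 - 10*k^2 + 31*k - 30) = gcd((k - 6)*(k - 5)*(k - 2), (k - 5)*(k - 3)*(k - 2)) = k^2 - 7*k + 10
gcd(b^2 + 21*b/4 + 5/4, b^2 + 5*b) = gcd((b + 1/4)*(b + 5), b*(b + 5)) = b + 5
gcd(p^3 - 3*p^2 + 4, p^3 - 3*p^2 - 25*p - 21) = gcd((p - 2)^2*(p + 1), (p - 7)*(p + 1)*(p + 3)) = p + 1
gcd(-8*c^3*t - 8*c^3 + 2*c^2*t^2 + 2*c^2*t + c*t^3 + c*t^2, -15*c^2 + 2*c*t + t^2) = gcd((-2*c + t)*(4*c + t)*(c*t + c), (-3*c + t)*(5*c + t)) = 1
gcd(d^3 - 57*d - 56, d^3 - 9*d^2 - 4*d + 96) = d - 8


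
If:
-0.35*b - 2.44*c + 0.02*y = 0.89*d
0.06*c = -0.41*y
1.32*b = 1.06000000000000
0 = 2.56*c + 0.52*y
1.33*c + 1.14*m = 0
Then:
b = 0.80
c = 0.00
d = -0.32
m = 0.00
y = 0.00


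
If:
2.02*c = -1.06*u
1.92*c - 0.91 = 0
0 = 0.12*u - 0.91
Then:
No Solution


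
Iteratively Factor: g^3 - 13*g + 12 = (g - 3)*(g^2 + 3*g - 4) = (g - 3)*(g + 4)*(g - 1)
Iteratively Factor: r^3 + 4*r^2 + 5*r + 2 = (r + 1)*(r^2 + 3*r + 2) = (r + 1)^2*(r + 2)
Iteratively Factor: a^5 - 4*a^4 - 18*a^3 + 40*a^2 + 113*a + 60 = (a + 1)*(a^4 - 5*a^3 - 13*a^2 + 53*a + 60) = (a + 1)*(a + 3)*(a^3 - 8*a^2 + 11*a + 20) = (a - 5)*(a + 1)*(a + 3)*(a^2 - 3*a - 4) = (a - 5)*(a - 4)*(a + 1)*(a + 3)*(a + 1)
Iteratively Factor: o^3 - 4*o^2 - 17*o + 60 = (o - 5)*(o^2 + o - 12) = (o - 5)*(o - 3)*(o + 4)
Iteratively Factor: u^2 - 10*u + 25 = (u - 5)*(u - 5)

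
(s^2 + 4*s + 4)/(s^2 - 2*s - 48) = (s^2 + 4*s + 4)/(s^2 - 2*s - 48)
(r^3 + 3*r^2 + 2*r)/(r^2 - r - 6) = r*(r + 1)/(r - 3)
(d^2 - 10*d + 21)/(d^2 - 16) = (d^2 - 10*d + 21)/(d^2 - 16)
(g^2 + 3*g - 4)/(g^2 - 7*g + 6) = (g + 4)/(g - 6)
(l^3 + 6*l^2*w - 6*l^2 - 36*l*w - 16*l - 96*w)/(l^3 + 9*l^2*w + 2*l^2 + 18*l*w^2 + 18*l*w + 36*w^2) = (l - 8)/(l + 3*w)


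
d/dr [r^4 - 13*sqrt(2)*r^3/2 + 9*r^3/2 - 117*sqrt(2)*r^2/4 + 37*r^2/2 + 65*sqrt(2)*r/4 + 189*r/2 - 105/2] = 4*r^3 - 39*sqrt(2)*r^2/2 + 27*r^2/2 - 117*sqrt(2)*r/2 + 37*r + 65*sqrt(2)/4 + 189/2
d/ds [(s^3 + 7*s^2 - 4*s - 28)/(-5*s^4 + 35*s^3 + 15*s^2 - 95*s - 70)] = (s^3 + 17*s^2 - 7*s - 119)/(5*(s^5 - 11*s^4 + 10*s^3 + 106*s^2 + 133*s + 49))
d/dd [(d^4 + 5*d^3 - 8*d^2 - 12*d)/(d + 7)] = (3*d^4 + 38*d^3 + 97*d^2 - 112*d - 84)/(d^2 + 14*d + 49)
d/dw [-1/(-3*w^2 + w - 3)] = (1 - 6*w)/(3*w^2 - w + 3)^2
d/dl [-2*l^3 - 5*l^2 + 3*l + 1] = -6*l^2 - 10*l + 3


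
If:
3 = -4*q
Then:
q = -3/4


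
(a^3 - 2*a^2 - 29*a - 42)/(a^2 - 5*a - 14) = a + 3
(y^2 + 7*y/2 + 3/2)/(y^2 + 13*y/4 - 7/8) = 4*(2*y^2 + 7*y + 3)/(8*y^2 + 26*y - 7)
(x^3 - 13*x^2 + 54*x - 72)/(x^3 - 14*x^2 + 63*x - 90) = (x - 4)/(x - 5)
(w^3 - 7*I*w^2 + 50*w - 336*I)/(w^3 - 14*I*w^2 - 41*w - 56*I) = (w^2 + I*w + 42)/(w^2 - 6*I*w + 7)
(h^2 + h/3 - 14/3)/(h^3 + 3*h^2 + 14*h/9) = 3*(h - 2)/(h*(3*h + 2))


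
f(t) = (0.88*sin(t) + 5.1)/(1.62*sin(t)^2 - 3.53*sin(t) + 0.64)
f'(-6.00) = 274.87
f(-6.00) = -24.32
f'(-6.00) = 274.87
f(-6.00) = -24.32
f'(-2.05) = -0.58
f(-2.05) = 0.86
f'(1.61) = -0.02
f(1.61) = -4.71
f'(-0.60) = 2.28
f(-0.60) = 1.46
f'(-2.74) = -4.44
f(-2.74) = 2.10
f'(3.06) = -130.13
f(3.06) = 14.24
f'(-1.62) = -0.05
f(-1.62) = 0.73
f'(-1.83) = -0.27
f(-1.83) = 0.76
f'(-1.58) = -0.01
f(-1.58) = 0.73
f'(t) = (-3.24*sin(t)*cos(t) + 3.53*cos(t))*(0.88*sin(t) + 5.1)/(1.62*sin(t)^2 - 3.53*sin(t) + 0.64)^2 + 0.88*cos(t)/(1.62*sin(t)^2 - 3.53*sin(t) + 0.64)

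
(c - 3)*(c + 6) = c^2 + 3*c - 18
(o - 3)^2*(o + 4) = o^3 - 2*o^2 - 15*o + 36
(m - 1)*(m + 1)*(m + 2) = m^3 + 2*m^2 - m - 2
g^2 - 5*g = g*(g - 5)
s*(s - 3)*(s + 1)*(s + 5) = s^4 + 3*s^3 - 13*s^2 - 15*s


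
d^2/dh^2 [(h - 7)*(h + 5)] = 2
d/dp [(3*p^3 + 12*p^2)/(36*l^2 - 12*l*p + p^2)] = 3*p*(-18*l*p - 48*l + p^2)/(-216*l^3 + 108*l^2*p - 18*l*p^2 + p^3)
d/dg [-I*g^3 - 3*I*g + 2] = 3*I*(-g^2 - 1)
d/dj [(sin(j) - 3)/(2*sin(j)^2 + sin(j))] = (12*sin(j) + cos(2*j) + 2)*cos(j)/((2*sin(j) + 1)^2*sin(j)^2)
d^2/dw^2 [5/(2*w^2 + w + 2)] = 10*(-4*w^2 - 2*w + (4*w + 1)^2 - 4)/(2*w^2 + w + 2)^3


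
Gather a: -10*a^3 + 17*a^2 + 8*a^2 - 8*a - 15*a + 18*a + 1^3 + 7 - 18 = -10*a^3 + 25*a^2 - 5*a - 10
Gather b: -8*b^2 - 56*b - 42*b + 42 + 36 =-8*b^2 - 98*b + 78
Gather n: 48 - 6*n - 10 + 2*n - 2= 36 - 4*n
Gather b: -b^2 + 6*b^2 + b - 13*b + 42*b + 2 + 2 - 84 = 5*b^2 + 30*b - 80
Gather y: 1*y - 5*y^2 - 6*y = -5*y^2 - 5*y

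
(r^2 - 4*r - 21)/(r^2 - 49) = (r + 3)/(r + 7)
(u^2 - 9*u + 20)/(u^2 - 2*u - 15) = (u - 4)/(u + 3)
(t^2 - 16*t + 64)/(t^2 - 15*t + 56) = (t - 8)/(t - 7)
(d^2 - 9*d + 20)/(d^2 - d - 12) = (d - 5)/(d + 3)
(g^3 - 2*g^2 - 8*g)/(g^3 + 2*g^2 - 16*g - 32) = g/(g + 4)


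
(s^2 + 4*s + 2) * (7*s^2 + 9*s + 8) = 7*s^4 + 37*s^3 + 58*s^2 + 50*s + 16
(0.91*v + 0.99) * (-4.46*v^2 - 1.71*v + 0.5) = -4.0586*v^3 - 5.9715*v^2 - 1.2379*v + 0.495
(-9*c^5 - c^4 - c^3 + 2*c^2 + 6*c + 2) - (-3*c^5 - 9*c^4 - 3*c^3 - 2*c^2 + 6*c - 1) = -6*c^5 + 8*c^4 + 2*c^3 + 4*c^2 + 3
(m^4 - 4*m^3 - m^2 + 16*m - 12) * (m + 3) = m^5 - m^4 - 13*m^3 + 13*m^2 + 36*m - 36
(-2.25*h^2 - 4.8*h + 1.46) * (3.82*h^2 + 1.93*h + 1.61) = -8.595*h^4 - 22.6785*h^3 - 7.3093*h^2 - 4.9102*h + 2.3506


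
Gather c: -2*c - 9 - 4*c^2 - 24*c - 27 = -4*c^2 - 26*c - 36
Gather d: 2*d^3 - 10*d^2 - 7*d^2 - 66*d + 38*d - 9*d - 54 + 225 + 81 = 2*d^3 - 17*d^2 - 37*d + 252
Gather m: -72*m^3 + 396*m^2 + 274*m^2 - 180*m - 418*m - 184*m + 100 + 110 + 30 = -72*m^3 + 670*m^2 - 782*m + 240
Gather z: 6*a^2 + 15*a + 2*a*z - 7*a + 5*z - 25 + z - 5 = 6*a^2 + 8*a + z*(2*a + 6) - 30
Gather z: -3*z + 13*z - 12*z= -2*z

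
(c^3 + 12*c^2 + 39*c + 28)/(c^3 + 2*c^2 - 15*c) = (c^3 + 12*c^2 + 39*c + 28)/(c*(c^2 + 2*c - 15))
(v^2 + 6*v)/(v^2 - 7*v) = (v + 6)/(v - 7)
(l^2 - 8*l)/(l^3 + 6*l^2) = (l - 8)/(l*(l + 6))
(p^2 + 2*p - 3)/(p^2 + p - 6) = (p - 1)/(p - 2)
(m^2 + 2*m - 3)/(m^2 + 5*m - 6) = (m + 3)/(m + 6)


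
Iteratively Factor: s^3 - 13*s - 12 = (s - 4)*(s^2 + 4*s + 3) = (s - 4)*(s + 3)*(s + 1)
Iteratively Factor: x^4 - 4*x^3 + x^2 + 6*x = (x - 3)*(x^3 - x^2 - 2*x) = x*(x - 3)*(x^2 - x - 2) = x*(x - 3)*(x + 1)*(x - 2)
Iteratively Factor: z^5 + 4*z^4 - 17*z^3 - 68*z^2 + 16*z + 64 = (z + 4)*(z^4 - 17*z^2 + 16) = (z + 1)*(z + 4)*(z^3 - z^2 - 16*z + 16) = (z - 1)*(z + 1)*(z + 4)*(z^2 - 16) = (z - 1)*(z + 1)*(z + 4)^2*(z - 4)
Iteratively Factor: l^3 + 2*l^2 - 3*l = (l + 3)*(l^2 - l) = l*(l + 3)*(l - 1)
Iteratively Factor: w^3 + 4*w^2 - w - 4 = (w - 1)*(w^2 + 5*w + 4) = (w - 1)*(w + 1)*(w + 4)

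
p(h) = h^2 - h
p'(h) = 2*h - 1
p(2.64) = 4.33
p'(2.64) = 4.28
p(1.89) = 1.68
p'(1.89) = 2.78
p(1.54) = 0.83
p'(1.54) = 2.08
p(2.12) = 2.37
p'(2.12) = 3.24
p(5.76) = 27.42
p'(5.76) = 10.52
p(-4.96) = 29.56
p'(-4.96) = -10.92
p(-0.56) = 0.87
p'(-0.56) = -2.12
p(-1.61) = 4.20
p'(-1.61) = -4.22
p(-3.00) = 12.00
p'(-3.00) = -7.00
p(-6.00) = 42.00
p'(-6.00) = -13.00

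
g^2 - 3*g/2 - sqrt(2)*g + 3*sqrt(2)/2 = (g - 3/2)*(g - sqrt(2))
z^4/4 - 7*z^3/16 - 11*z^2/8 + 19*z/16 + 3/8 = (z/4 + 1/2)*(z - 3)*(z - 1)*(z + 1/4)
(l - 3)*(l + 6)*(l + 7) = l^3 + 10*l^2 + 3*l - 126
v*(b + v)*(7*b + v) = 7*b^2*v + 8*b*v^2 + v^3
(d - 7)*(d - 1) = d^2 - 8*d + 7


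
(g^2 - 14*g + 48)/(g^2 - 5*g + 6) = (g^2 - 14*g + 48)/(g^2 - 5*g + 6)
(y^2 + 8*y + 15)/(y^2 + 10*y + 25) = (y + 3)/(y + 5)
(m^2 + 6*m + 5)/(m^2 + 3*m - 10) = (m + 1)/(m - 2)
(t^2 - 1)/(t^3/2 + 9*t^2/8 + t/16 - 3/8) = 16*(t^2 - 1)/(8*t^3 + 18*t^2 + t - 6)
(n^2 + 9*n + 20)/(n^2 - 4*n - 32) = (n + 5)/(n - 8)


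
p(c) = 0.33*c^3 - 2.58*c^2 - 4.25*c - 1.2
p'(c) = 0.99*c^2 - 5.16*c - 4.25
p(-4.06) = -48.56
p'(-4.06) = 33.02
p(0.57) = -4.40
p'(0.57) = -6.87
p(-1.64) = -2.62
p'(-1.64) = 6.88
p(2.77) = -25.75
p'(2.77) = -10.95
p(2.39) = -21.59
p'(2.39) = -10.93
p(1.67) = -13.96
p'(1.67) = -10.11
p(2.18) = -19.31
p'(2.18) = -10.79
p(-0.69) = 0.40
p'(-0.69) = -0.22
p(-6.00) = -139.86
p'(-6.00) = 62.35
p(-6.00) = -139.86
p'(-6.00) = 62.35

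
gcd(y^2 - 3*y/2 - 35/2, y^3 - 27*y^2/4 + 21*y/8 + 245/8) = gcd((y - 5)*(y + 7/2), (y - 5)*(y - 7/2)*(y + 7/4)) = y - 5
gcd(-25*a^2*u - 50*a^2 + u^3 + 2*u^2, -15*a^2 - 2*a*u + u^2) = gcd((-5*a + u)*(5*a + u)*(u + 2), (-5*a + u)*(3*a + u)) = -5*a + u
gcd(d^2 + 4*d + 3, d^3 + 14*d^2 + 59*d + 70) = 1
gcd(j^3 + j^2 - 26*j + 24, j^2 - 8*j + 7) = j - 1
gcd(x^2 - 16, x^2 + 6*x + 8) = x + 4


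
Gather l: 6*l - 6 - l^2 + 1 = -l^2 + 6*l - 5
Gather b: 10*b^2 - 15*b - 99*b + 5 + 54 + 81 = 10*b^2 - 114*b + 140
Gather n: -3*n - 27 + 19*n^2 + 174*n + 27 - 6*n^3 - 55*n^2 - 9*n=-6*n^3 - 36*n^2 + 162*n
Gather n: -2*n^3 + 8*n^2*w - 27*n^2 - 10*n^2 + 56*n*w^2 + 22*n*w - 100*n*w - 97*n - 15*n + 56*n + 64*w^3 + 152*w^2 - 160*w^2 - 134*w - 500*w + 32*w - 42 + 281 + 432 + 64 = -2*n^3 + n^2*(8*w - 37) + n*(56*w^2 - 78*w - 56) + 64*w^3 - 8*w^2 - 602*w + 735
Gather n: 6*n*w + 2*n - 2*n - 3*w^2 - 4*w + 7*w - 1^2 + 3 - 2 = 6*n*w - 3*w^2 + 3*w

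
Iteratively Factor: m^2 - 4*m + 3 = (m - 1)*(m - 3)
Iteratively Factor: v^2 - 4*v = (v - 4)*(v)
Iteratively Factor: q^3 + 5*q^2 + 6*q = (q + 3)*(q^2 + 2*q) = q*(q + 3)*(q + 2)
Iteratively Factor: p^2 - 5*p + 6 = (p - 3)*(p - 2)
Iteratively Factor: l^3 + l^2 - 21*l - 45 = (l + 3)*(l^2 - 2*l - 15) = (l + 3)^2*(l - 5)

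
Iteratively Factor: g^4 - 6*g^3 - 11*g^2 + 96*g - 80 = (g - 4)*(g^3 - 2*g^2 - 19*g + 20) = (g - 5)*(g - 4)*(g^2 + 3*g - 4) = (g - 5)*(g - 4)*(g + 4)*(g - 1)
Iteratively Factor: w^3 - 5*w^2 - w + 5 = (w + 1)*(w^2 - 6*w + 5) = (w - 1)*(w + 1)*(w - 5)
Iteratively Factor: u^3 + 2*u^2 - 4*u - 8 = (u + 2)*(u^2 - 4) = (u + 2)^2*(u - 2)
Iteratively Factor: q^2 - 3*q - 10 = (q - 5)*(q + 2)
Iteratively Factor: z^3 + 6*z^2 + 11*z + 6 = (z + 1)*(z^2 + 5*z + 6) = (z + 1)*(z + 3)*(z + 2)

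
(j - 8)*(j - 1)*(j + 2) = j^3 - 7*j^2 - 10*j + 16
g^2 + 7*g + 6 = (g + 1)*(g + 6)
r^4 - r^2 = r^2*(r - 1)*(r + 1)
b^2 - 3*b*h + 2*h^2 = (b - 2*h)*(b - h)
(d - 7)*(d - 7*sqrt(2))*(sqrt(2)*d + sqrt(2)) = sqrt(2)*d^3 - 14*d^2 - 6*sqrt(2)*d^2 - 7*sqrt(2)*d + 84*d + 98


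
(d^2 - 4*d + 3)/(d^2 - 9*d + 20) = (d^2 - 4*d + 3)/(d^2 - 9*d + 20)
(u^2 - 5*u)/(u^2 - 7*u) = (u - 5)/(u - 7)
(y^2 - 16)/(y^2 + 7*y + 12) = (y - 4)/(y + 3)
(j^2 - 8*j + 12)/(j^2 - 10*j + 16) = (j - 6)/(j - 8)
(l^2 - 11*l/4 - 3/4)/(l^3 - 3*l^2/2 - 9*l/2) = (4*l + 1)/(2*l*(2*l + 3))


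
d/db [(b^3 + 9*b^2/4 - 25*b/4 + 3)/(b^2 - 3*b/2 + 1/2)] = (8*b^2 - 8*b + 11)/(2*(4*b^2 - 4*b + 1))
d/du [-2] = 0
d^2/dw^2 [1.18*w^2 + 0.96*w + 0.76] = 2.36000000000000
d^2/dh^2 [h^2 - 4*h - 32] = 2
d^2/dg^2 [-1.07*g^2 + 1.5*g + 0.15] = -2.14000000000000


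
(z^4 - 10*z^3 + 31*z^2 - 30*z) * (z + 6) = z^5 - 4*z^4 - 29*z^3 + 156*z^2 - 180*z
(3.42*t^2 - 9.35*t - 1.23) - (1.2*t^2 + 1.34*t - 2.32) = 2.22*t^2 - 10.69*t + 1.09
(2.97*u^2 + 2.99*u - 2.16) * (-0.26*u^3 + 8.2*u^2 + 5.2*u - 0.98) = -0.7722*u^5 + 23.5766*u^4 + 40.5236*u^3 - 5.0746*u^2 - 14.1622*u + 2.1168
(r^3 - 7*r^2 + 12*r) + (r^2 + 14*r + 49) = r^3 - 6*r^2 + 26*r + 49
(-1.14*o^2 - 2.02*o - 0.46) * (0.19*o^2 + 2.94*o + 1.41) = -0.2166*o^4 - 3.7354*o^3 - 7.6336*o^2 - 4.2006*o - 0.6486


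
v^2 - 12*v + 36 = (v - 6)^2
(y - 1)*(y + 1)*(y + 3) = y^3 + 3*y^2 - y - 3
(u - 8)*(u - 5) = u^2 - 13*u + 40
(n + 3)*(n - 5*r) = n^2 - 5*n*r + 3*n - 15*r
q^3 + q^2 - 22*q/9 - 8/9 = (q - 4/3)*(q + 1/3)*(q + 2)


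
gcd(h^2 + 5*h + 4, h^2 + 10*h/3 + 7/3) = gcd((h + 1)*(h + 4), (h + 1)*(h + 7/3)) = h + 1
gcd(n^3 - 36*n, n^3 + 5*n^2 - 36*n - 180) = n^2 - 36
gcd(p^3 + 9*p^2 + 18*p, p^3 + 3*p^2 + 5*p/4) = p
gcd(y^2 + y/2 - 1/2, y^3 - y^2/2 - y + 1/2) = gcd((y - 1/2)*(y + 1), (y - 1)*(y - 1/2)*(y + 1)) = y^2 + y/2 - 1/2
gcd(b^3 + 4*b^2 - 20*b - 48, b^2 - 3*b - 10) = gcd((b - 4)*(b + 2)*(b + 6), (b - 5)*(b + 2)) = b + 2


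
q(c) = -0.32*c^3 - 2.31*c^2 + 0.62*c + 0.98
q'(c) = -0.96*c^2 - 4.62*c + 0.62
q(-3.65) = -16.50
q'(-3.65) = 4.69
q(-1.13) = -2.21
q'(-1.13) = 4.61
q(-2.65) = -10.93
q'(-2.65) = 6.12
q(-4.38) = -19.16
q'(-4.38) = 2.44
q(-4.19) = -18.63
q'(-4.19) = 3.12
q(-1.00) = -1.63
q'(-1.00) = 4.28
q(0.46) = 0.75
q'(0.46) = -1.71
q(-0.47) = 0.21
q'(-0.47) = 2.58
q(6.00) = -147.58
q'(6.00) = -61.66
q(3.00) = -26.59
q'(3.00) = -21.88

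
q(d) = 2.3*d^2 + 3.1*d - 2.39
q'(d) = 4.6*d + 3.1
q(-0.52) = -3.38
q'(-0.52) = 0.71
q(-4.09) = 23.41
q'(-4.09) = -15.71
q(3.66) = 39.77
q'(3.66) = 19.94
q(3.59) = 38.38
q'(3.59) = 19.61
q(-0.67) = -3.43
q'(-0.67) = 0.02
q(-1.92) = 0.14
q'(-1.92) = -5.73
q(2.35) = 17.60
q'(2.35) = 13.91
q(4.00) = 46.81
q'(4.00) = 21.50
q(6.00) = 99.01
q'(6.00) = 30.70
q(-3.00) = 9.01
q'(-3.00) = -10.70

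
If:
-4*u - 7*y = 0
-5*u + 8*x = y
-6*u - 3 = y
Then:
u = -21/38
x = -93/304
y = 6/19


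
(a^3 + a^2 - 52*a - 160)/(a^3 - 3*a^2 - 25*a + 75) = (a^2 - 4*a - 32)/(a^2 - 8*a + 15)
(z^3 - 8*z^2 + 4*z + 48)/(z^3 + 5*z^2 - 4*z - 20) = (z^2 - 10*z + 24)/(z^2 + 3*z - 10)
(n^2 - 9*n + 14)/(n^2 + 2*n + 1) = (n^2 - 9*n + 14)/(n^2 + 2*n + 1)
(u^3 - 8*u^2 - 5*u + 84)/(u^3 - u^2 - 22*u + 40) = (u^2 - 4*u - 21)/(u^2 + 3*u - 10)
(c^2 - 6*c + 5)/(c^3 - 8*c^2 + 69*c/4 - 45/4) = 4*(c - 1)/(4*c^2 - 12*c + 9)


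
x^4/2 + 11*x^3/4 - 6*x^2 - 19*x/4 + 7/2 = (x/2 + 1/2)*(x - 2)*(x - 1/2)*(x + 7)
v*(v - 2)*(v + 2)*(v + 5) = v^4 + 5*v^3 - 4*v^2 - 20*v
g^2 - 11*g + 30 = (g - 6)*(g - 5)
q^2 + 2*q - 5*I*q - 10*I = (q + 2)*(q - 5*I)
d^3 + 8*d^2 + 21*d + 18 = (d + 2)*(d + 3)^2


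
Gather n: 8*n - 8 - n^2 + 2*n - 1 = -n^2 + 10*n - 9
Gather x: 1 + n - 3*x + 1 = n - 3*x + 2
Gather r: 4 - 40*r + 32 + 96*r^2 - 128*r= 96*r^2 - 168*r + 36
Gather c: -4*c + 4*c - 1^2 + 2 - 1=0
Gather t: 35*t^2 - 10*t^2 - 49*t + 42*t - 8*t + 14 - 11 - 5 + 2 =25*t^2 - 15*t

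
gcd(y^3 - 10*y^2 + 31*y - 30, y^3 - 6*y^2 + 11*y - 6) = y^2 - 5*y + 6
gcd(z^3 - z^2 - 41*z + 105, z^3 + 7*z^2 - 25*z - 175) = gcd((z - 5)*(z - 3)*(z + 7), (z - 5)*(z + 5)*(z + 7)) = z^2 + 2*z - 35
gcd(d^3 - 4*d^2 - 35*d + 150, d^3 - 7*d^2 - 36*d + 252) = d + 6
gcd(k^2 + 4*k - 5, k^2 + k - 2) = k - 1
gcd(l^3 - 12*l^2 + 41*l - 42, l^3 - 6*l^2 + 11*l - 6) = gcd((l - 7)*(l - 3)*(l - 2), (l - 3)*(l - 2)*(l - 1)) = l^2 - 5*l + 6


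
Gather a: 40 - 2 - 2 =36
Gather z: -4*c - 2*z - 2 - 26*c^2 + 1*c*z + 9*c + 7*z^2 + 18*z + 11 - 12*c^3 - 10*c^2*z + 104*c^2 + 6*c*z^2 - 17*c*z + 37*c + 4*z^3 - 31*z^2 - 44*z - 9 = -12*c^3 + 78*c^2 + 42*c + 4*z^3 + z^2*(6*c - 24) + z*(-10*c^2 - 16*c - 28)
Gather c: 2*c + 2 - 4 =2*c - 2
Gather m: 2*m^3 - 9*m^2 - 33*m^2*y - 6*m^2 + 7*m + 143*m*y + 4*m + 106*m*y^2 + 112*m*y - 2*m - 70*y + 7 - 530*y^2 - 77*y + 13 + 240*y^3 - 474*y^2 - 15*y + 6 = 2*m^3 + m^2*(-33*y - 15) + m*(106*y^2 + 255*y + 9) + 240*y^3 - 1004*y^2 - 162*y + 26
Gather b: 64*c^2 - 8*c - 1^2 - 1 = 64*c^2 - 8*c - 2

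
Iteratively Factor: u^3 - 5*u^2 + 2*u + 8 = (u - 2)*(u^2 - 3*u - 4) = (u - 2)*(u + 1)*(u - 4)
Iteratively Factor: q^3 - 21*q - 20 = (q - 5)*(q^2 + 5*q + 4) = (q - 5)*(q + 4)*(q + 1)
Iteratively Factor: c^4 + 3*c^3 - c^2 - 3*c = (c)*(c^3 + 3*c^2 - c - 3) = c*(c - 1)*(c^2 + 4*c + 3) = c*(c - 1)*(c + 3)*(c + 1)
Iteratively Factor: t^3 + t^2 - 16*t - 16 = (t - 4)*(t^2 + 5*t + 4) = (t - 4)*(t + 1)*(t + 4)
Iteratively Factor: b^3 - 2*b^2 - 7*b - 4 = (b + 1)*(b^2 - 3*b - 4) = (b - 4)*(b + 1)*(b + 1)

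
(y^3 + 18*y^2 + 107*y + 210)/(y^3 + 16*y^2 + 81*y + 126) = (y + 5)/(y + 3)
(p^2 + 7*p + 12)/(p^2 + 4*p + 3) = (p + 4)/(p + 1)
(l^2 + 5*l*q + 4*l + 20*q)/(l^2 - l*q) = (l^2 + 5*l*q + 4*l + 20*q)/(l*(l - q))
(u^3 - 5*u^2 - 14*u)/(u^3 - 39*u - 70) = u/(u + 5)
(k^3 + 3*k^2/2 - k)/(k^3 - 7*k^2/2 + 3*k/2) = (k + 2)/(k - 3)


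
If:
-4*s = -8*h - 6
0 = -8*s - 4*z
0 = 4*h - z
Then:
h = -3/8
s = 3/4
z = -3/2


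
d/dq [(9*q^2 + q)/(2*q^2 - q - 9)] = (-11*q^2 - 162*q - 9)/(4*q^4 - 4*q^3 - 35*q^2 + 18*q + 81)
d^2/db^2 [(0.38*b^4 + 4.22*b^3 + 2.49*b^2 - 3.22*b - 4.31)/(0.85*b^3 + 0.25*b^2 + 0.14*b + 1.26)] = (-7.105427357601e-15*b^7 + 1.76161*b^6 - 19.33386*b^5 - 96.723612*b^4 - 53.220164*b^3 + 43.689654*b^2 + 73.074792*b + 11.588612)/(0.614125*b^9 + 0.541875*b^8 + 0.462825*b^7 + 2.925175*b^6 + 1.68273*b^5 + 1.15059*b^4 + 4.315724*b^3 + 1.264788*b^2 + 0.666792*b + 2.000376)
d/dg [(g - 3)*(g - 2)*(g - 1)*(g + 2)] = 4*g^3 - 12*g^2 - 2*g + 16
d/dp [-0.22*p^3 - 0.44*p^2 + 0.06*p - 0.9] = -0.66*p^2 - 0.88*p + 0.06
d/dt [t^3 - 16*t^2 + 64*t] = 3*t^2 - 32*t + 64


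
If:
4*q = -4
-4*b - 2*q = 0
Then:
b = 1/2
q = -1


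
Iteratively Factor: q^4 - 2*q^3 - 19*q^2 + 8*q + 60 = (q - 2)*(q^3 - 19*q - 30) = (q - 2)*(q + 3)*(q^2 - 3*q - 10) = (q - 2)*(q + 2)*(q + 3)*(q - 5)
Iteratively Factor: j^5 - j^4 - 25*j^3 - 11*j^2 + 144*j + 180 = (j - 3)*(j^4 + 2*j^3 - 19*j^2 - 68*j - 60) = (j - 3)*(j + 2)*(j^3 - 19*j - 30) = (j - 3)*(j + 2)*(j + 3)*(j^2 - 3*j - 10) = (j - 3)*(j + 2)^2*(j + 3)*(j - 5)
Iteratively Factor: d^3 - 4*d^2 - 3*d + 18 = (d + 2)*(d^2 - 6*d + 9) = (d - 3)*(d + 2)*(d - 3)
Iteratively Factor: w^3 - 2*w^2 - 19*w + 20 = (w + 4)*(w^2 - 6*w + 5) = (w - 1)*(w + 4)*(w - 5)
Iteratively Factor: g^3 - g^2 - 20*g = (g + 4)*(g^2 - 5*g) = (g - 5)*(g + 4)*(g)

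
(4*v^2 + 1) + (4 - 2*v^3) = -2*v^3 + 4*v^2 + 5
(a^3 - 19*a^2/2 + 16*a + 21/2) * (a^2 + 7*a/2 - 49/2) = a^5 - 6*a^4 - 167*a^3/4 + 1197*a^2/4 - 1421*a/4 - 1029/4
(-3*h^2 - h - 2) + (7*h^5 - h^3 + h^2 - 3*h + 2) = 7*h^5 - h^3 - 2*h^2 - 4*h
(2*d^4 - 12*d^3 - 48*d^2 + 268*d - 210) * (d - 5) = 2*d^5 - 22*d^4 + 12*d^3 + 508*d^2 - 1550*d + 1050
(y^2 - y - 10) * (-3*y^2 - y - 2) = -3*y^4 + 2*y^3 + 29*y^2 + 12*y + 20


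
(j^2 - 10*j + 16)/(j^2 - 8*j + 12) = (j - 8)/(j - 6)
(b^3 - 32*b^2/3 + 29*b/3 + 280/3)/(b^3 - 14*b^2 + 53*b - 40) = (b + 7/3)/(b - 1)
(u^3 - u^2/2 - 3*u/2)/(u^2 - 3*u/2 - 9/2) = u*(-2*u^2 + u + 3)/(-2*u^2 + 3*u + 9)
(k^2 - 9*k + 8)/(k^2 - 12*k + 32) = (k - 1)/(k - 4)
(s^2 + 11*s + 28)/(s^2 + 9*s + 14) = (s + 4)/(s + 2)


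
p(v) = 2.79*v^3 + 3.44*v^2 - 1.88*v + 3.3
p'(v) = 8.37*v^2 + 6.88*v - 1.88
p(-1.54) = 4.16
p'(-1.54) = 7.38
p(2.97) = 101.15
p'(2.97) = 92.38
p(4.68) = 355.83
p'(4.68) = 213.64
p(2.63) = 72.90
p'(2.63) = 74.11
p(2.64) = 73.65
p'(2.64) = 74.62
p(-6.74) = -682.01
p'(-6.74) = 331.98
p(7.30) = 1258.25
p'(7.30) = 494.38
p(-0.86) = 5.69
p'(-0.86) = -1.61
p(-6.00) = -464.22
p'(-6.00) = 258.16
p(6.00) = 718.50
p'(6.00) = 340.72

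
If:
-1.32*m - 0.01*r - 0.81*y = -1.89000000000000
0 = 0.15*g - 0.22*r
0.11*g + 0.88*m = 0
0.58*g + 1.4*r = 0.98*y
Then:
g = 1.70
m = -0.21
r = 1.16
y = 2.67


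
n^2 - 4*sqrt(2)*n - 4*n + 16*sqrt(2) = (n - 4)*(n - 4*sqrt(2))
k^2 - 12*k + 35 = (k - 7)*(k - 5)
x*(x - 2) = x^2 - 2*x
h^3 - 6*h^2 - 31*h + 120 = (h - 8)*(h - 3)*(h + 5)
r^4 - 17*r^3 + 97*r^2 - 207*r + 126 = (r - 7)*(r - 6)*(r - 3)*(r - 1)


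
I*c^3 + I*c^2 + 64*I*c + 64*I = (c - 8*I)*(c + 8*I)*(I*c + I)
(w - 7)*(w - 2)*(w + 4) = w^3 - 5*w^2 - 22*w + 56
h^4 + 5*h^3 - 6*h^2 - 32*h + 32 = (h - 2)*(h - 1)*(h + 4)^2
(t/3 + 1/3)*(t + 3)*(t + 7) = t^3/3 + 11*t^2/3 + 31*t/3 + 7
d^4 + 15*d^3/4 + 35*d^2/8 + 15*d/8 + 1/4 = (d + 1/4)*(d + 1/2)*(d + 1)*(d + 2)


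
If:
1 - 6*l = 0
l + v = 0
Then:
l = 1/6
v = -1/6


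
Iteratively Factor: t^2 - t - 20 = (t - 5)*(t + 4)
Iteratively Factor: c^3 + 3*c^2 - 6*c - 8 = (c - 2)*(c^2 + 5*c + 4) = (c - 2)*(c + 4)*(c + 1)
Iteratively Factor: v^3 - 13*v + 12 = (v - 1)*(v^2 + v - 12) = (v - 1)*(v + 4)*(v - 3)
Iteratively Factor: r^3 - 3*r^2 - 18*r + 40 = (r - 5)*(r^2 + 2*r - 8) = (r - 5)*(r + 4)*(r - 2)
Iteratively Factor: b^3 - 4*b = (b + 2)*(b^2 - 2*b) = b*(b + 2)*(b - 2)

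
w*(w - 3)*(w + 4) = w^3 + w^2 - 12*w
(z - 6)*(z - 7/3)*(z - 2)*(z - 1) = z^4 - 34*z^3/3 + 41*z^2 - 176*z/3 + 28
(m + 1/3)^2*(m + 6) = m^3 + 20*m^2/3 + 37*m/9 + 2/3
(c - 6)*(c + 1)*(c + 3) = c^3 - 2*c^2 - 21*c - 18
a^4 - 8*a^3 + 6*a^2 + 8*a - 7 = (a - 7)*(a - 1)^2*(a + 1)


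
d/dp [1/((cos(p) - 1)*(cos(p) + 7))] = 2*(cos(p) + 3)*sin(p)/((cos(p) - 1)^2*(cos(p) + 7)^2)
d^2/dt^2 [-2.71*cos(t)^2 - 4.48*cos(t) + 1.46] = 4.48*cos(t) + 5.42*cos(2*t)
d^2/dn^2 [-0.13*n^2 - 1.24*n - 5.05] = -0.260000000000000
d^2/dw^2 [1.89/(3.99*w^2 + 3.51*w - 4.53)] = (-60.177978*w^2 - 52.938522*w + 1.89*(7.98*w + 3.51)*(15.96*w + 7.02) + 68.322366)/(3.99*w^2 + 3.51*w - 4.53)^3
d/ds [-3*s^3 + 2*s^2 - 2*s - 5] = -9*s^2 + 4*s - 2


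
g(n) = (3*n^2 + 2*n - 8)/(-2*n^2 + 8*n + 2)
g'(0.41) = 2.64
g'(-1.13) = 1.37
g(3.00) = 3.12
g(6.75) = -4.05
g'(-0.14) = 100.93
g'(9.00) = 0.28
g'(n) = (4*n - 8)*(3*n^2 + 2*n - 8)/(-2*n^2 + 8*n + 2)^2 + (6*n + 2)/(-2*n^2 + 8*n + 2)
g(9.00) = -2.88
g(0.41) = -1.35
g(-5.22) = -0.67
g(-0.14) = -9.78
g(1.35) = 0.02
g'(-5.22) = 0.11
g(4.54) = -21.67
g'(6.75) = 0.98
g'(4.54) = 65.77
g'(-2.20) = 0.39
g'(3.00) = 4.06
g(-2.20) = -0.08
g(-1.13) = 0.67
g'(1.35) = 1.10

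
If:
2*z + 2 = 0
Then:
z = -1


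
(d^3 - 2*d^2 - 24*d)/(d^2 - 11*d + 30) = d*(d + 4)/(d - 5)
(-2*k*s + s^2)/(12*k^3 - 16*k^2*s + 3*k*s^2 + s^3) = s/(-6*k^2 + 5*k*s + s^2)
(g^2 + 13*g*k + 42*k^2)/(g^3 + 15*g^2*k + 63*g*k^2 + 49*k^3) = (g + 6*k)/(g^2 + 8*g*k + 7*k^2)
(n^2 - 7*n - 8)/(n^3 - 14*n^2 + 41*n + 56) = 1/(n - 7)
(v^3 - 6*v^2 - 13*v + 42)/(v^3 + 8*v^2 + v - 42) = (v - 7)/(v + 7)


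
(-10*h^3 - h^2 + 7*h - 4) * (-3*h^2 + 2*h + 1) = 30*h^5 - 17*h^4 - 33*h^3 + 25*h^2 - h - 4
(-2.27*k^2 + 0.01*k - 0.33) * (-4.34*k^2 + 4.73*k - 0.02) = 9.8518*k^4 - 10.7805*k^3 + 1.5249*k^2 - 1.5611*k + 0.0066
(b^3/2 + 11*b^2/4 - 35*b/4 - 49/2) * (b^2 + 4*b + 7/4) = b^5/2 + 19*b^4/4 + 25*b^3/8 - 875*b^2/16 - 1813*b/16 - 343/8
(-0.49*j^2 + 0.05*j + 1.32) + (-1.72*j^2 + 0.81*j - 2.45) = -2.21*j^2 + 0.86*j - 1.13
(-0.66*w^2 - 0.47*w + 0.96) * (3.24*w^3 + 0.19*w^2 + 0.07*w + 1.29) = -2.1384*w^5 - 1.6482*w^4 + 2.9749*w^3 - 0.7019*w^2 - 0.5391*w + 1.2384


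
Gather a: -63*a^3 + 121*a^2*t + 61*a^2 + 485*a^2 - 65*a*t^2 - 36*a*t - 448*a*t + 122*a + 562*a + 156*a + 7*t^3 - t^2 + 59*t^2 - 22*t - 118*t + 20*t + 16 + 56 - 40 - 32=-63*a^3 + a^2*(121*t + 546) + a*(-65*t^2 - 484*t + 840) + 7*t^3 + 58*t^2 - 120*t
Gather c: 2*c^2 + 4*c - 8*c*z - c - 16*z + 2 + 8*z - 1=2*c^2 + c*(3 - 8*z) - 8*z + 1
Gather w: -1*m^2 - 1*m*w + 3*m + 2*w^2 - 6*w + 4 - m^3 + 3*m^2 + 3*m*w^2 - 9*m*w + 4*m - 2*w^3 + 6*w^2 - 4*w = -m^3 + 2*m^2 + 7*m - 2*w^3 + w^2*(3*m + 8) + w*(-10*m - 10) + 4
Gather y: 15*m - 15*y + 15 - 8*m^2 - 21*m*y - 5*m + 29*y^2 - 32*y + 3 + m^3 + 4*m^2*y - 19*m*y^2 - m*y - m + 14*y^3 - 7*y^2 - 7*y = m^3 - 8*m^2 + 9*m + 14*y^3 + y^2*(22 - 19*m) + y*(4*m^2 - 22*m - 54) + 18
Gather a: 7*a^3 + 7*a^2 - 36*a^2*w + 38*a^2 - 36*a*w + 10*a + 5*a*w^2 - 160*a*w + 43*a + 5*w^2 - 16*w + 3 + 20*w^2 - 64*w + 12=7*a^3 + a^2*(45 - 36*w) + a*(5*w^2 - 196*w + 53) + 25*w^2 - 80*w + 15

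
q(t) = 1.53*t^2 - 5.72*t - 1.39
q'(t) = 3.06*t - 5.72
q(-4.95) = 64.41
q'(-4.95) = -20.87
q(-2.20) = 18.60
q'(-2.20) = -12.45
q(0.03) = -1.56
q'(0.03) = -5.63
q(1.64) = -6.66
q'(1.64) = -0.70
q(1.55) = -6.58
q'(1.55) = -0.98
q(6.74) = 29.56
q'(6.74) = 14.90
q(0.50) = -3.87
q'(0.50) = -4.19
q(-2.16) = 18.10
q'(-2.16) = -12.33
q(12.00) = 150.29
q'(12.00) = 31.00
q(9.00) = 71.06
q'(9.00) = 21.82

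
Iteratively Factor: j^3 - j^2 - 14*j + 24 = (j - 2)*(j^2 + j - 12) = (j - 3)*(j - 2)*(j + 4)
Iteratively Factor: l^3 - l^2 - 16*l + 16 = (l - 1)*(l^2 - 16) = (l - 1)*(l + 4)*(l - 4)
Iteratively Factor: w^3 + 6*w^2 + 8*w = (w)*(w^2 + 6*w + 8) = w*(w + 4)*(w + 2)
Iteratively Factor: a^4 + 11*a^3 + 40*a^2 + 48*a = (a)*(a^3 + 11*a^2 + 40*a + 48) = a*(a + 4)*(a^2 + 7*a + 12) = a*(a + 3)*(a + 4)*(a + 4)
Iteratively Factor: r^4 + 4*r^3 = (r + 4)*(r^3) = r*(r + 4)*(r^2) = r^2*(r + 4)*(r)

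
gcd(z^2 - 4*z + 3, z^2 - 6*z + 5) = z - 1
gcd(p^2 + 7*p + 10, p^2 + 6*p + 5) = p + 5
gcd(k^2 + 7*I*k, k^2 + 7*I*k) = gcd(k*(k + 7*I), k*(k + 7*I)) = k^2 + 7*I*k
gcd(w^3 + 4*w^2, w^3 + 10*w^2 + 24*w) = w^2 + 4*w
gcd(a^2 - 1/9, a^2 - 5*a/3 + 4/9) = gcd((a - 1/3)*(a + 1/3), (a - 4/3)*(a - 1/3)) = a - 1/3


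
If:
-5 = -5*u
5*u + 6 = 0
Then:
No Solution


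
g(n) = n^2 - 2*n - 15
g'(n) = 2*n - 2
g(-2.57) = -3.26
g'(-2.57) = -7.14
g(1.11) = -15.99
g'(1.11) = 0.22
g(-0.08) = -14.83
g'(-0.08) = -2.16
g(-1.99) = -7.06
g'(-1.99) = -5.98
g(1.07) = -16.00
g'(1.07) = 0.14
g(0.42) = -15.66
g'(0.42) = -1.16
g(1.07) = -16.00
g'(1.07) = 0.14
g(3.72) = -8.60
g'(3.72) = 5.44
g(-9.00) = 84.00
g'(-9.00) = -20.00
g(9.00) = 48.00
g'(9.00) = 16.00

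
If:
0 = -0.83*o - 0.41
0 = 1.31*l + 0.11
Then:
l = -0.08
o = -0.49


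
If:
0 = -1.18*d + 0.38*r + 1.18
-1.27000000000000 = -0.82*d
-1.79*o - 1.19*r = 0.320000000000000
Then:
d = 1.55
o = -1.31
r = 1.70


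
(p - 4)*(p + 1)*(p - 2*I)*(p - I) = p^4 - 3*p^3 - 3*I*p^3 - 6*p^2 + 9*I*p^2 + 6*p + 12*I*p + 8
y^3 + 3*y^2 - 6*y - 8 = (y - 2)*(y + 1)*(y + 4)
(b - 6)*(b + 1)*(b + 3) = b^3 - 2*b^2 - 21*b - 18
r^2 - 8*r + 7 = (r - 7)*(r - 1)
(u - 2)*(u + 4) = u^2 + 2*u - 8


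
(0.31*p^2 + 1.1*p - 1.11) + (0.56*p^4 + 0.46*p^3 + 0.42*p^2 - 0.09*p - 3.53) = 0.56*p^4 + 0.46*p^3 + 0.73*p^2 + 1.01*p - 4.64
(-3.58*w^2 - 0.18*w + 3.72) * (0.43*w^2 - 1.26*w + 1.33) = -1.5394*w^4 + 4.4334*w^3 - 2.935*w^2 - 4.9266*w + 4.9476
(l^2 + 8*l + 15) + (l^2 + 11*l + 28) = 2*l^2 + 19*l + 43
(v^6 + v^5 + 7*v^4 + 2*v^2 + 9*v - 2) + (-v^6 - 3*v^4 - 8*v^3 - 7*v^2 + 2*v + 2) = v^5 + 4*v^4 - 8*v^3 - 5*v^2 + 11*v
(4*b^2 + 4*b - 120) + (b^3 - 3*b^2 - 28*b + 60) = b^3 + b^2 - 24*b - 60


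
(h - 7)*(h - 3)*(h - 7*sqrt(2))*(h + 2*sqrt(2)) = h^4 - 10*h^3 - 5*sqrt(2)*h^3 - 7*h^2 + 50*sqrt(2)*h^2 - 105*sqrt(2)*h + 280*h - 588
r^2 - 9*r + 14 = (r - 7)*(r - 2)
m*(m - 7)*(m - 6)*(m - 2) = m^4 - 15*m^3 + 68*m^2 - 84*m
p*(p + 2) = p^2 + 2*p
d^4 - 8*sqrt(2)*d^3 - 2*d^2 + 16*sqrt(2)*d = d*(d - 8*sqrt(2))*(d - sqrt(2))*(d + sqrt(2))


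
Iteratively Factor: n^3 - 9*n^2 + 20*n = (n - 5)*(n^2 - 4*n) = (n - 5)*(n - 4)*(n)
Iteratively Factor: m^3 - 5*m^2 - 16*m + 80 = (m - 4)*(m^2 - m - 20) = (m - 4)*(m + 4)*(m - 5)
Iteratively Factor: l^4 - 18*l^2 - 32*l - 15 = (l - 5)*(l^3 + 5*l^2 + 7*l + 3) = (l - 5)*(l + 1)*(l^2 + 4*l + 3) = (l - 5)*(l + 1)^2*(l + 3)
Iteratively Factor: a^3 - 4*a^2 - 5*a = (a - 5)*(a^2 + a) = a*(a - 5)*(a + 1)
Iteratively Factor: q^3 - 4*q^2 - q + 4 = (q - 1)*(q^2 - 3*q - 4) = (q - 1)*(q + 1)*(q - 4)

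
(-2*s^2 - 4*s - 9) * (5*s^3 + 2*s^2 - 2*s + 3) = -10*s^5 - 24*s^4 - 49*s^3 - 16*s^2 + 6*s - 27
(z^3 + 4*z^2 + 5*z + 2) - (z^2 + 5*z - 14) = z^3 + 3*z^2 + 16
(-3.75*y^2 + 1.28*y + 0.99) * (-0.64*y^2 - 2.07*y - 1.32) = 2.4*y^4 + 6.9433*y^3 + 1.6668*y^2 - 3.7389*y - 1.3068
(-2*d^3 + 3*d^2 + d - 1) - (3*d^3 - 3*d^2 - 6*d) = -5*d^3 + 6*d^2 + 7*d - 1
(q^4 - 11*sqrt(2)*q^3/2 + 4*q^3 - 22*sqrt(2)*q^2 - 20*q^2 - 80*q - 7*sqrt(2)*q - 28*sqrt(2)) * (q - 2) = q^5 - 11*sqrt(2)*q^4/2 + 2*q^4 - 28*q^3 - 11*sqrt(2)*q^3 - 40*q^2 + 37*sqrt(2)*q^2 - 14*sqrt(2)*q + 160*q + 56*sqrt(2)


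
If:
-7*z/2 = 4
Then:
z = -8/7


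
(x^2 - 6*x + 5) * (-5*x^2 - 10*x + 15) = -5*x^4 + 20*x^3 + 50*x^2 - 140*x + 75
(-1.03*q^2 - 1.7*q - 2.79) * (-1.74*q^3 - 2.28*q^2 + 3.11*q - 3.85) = 1.7922*q^5 + 5.3064*q^4 + 5.5273*q^3 + 5.0397*q^2 - 2.1319*q + 10.7415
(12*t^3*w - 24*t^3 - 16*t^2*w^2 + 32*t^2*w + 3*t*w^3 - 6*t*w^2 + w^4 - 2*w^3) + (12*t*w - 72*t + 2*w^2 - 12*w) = 12*t^3*w - 24*t^3 - 16*t^2*w^2 + 32*t^2*w + 3*t*w^3 - 6*t*w^2 + 12*t*w - 72*t + w^4 - 2*w^3 + 2*w^2 - 12*w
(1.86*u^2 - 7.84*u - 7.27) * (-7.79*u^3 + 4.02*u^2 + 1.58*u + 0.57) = -14.4894*u^5 + 68.5508*u^4 + 28.0553*u^3 - 40.5524*u^2 - 15.9554*u - 4.1439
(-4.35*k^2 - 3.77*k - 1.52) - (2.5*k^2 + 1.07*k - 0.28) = -6.85*k^2 - 4.84*k - 1.24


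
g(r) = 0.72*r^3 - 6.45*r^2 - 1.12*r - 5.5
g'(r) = 2.16*r^2 - 12.9*r - 1.12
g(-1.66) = -24.71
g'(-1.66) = 26.25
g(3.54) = -58.35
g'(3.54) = -19.72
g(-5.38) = -298.28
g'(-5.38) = 130.80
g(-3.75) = -129.97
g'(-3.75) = 77.63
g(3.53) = -58.16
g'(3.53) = -19.74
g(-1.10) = -13.03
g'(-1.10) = 15.68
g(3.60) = -59.53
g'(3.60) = -19.57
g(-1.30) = -16.53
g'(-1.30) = 19.30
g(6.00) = -88.90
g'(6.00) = -0.76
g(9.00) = -13.15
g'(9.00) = 57.74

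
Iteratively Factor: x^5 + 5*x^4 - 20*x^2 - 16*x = (x - 2)*(x^4 + 7*x^3 + 14*x^2 + 8*x) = (x - 2)*(x + 2)*(x^3 + 5*x^2 + 4*x) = (x - 2)*(x + 1)*(x + 2)*(x^2 + 4*x) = (x - 2)*(x + 1)*(x + 2)*(x + 4)*(x)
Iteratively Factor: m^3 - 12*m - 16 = (m + 2)*(m^2 - 2*m - 8) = (m - 4)*(m + 2)*(m + 2)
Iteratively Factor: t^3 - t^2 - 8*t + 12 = (t + 3)*(t^2 - 4*t + 4) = (t - 2)*(t + 3)*(t - 2)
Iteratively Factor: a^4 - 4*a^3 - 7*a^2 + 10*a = (a - 5)*(a^3 + a^2 - 2*a) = (a - 5)*(a - 1)*(a^2 + 2*a) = (a - 5)*(a - 1)*(a + 2)*(a)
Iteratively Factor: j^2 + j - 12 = (j + 4)*(j - 3)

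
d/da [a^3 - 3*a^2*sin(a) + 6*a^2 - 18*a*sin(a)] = -3*a^2*cos(a) + 3*a^2 - 6*a*sin(a) - 18*a*cos(a) + 12*a - 18*sin(a)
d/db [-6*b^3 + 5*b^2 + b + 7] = -18*b^2 + 10*b + 1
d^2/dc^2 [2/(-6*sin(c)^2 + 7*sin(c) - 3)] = 2*(144*sin(c)^4 - 126*sin(c)^3 - 239*sin(c)^2 + 273*sin(c) - 62)/(6*sin(c)^2 - 7*sin(c) + 3)^3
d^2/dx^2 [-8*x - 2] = 0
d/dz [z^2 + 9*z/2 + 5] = 2*z + 9/2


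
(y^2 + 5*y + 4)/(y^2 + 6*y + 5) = (y + 4)/(y + 5)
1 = 1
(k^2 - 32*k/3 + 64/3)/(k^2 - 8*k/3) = (k - 8)/k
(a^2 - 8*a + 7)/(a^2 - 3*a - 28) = (a - 1)/(a + 4)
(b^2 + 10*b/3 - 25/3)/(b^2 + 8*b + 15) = (b - 5/3)/(b + 3)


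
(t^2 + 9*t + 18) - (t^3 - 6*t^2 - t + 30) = -t^3 + 7*t^2 + 10*t - 12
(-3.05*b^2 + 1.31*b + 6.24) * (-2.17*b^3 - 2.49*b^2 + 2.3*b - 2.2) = 6.6185*b^5 + 4.7518*b^4 - 23.8177*b^3 - 5.8146*b^2 + 11.47*b - 13.728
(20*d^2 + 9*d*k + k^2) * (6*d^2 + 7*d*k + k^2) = 120*d^4 + 194*d^3*k + 89*d^2*k^2 + 16*d*k^3 + k^4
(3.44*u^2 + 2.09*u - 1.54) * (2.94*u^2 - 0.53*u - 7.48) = 10.1136*u^4 + 4.3214*u^3 - 31.3665*u^2 - 14.817*u + 11.5192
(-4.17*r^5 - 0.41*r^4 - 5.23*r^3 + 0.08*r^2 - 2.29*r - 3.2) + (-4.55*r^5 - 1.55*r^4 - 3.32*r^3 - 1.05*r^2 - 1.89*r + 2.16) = -8.72*r^5 - 1.96*r^4 - 8.55*r^3 - 0.97*r^2 - 4.18*r - 1.04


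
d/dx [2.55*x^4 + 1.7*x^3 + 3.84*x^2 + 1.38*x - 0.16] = 10.2*x^3 + 5.1*x^2 + 7.68*x + 1.38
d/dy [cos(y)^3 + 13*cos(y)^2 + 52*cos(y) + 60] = (3*sin(y)^2 - 26*cos(y) - 55)*sin(y)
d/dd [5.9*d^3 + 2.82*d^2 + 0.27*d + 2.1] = 17.7*d^2 + 5.64*d + 0.27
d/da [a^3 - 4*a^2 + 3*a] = 3*a^2 - 8*a + 3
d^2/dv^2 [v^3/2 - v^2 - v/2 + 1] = 3*v - 2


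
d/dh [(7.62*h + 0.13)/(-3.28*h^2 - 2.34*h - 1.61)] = (24.9936*h^2 + 0.852799999999998*h - 11.964)/(10.7584*h^4 + 15.3504*h^3 + 16.0372*h^2 + 7.5348*h + 2.5921)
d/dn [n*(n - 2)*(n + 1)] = 3*n^2 - 2*n - 2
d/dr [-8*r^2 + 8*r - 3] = 8 - 16*r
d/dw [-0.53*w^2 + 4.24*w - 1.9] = 4.24 - 1.06*w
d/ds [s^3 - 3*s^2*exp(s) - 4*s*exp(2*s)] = -3*s^2*exp(s) + 3*s^2 - 8*s*exp(2*s) - 6*s*exp(s) - 4*exp(2*s)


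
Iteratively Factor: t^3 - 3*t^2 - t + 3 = (t + 1)*(t^2 - 4*t + 3) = (t - 3)*(t + 1)*(t - 1)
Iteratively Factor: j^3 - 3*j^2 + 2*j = (j)*(j^2 - 3*j + 2) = j*(j - 1)*(j - 2)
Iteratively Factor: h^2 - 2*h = (h)*(h - 2)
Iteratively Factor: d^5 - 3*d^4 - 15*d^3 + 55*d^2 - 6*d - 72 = (d + 1)*(d^4 - 4*d^3 - 11*d^2 + 66*d - 72) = (d + 1)*(d + 4)*(d^3 - 8*d^2 + 21*d - 18) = (d - 3)*(d + 1)*(d + 4)*(d^2 - 5*d + 6) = (d - 3)*(d - 2)*(d + 1)*(d + 4)*(d - 3)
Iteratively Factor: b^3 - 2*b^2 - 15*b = (b + 3)*(b^2 - 5*b) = b*(b + 3)*(b - 5)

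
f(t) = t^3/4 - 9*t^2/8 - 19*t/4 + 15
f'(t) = 3*t^2/4 - 9*t/4 - 19/4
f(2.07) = 2.56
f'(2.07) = -6.19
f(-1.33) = 18.74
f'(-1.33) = -0.43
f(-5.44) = -32.70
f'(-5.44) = 29.69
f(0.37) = 13.10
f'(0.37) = -5.48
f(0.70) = 11.21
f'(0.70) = -5.96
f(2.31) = 1.11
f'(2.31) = -5.95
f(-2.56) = 15.59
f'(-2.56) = 5.93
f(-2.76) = 14.28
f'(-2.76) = 7.17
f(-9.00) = -215.62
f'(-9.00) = 76.25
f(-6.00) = -51.00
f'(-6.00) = 35.75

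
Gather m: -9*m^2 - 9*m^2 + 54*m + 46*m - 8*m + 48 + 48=-18*m^2 + 92*m + 96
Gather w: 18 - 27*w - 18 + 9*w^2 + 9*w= 9*w^2 - 18*w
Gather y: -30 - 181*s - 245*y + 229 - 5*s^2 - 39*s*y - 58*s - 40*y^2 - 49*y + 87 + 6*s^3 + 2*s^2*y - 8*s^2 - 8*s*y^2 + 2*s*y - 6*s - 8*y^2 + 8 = 6*s^3 - 13*s^2 - 245*s + y^2*(-8*s - 48) + y*(2*s^2 - 37*s - 294) + 294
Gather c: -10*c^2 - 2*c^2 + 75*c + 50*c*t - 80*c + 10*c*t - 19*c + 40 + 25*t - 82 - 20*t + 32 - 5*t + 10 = -12*c^2 + c*(60*t - 24)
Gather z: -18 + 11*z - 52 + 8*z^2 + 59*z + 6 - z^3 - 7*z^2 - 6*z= -z^3 + z^2 + 64*z - 64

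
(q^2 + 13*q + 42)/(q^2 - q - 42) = (q + 7)/(q - 7)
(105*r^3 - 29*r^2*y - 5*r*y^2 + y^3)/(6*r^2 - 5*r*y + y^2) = (-35*r^2 - 2*r*y + y^2)/(-2*r + y)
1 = 1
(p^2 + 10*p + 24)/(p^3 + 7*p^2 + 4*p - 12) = (p + 4)/(p^2 + p - 2)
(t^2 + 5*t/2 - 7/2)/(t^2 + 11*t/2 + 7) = (t - 1)/(t + 2)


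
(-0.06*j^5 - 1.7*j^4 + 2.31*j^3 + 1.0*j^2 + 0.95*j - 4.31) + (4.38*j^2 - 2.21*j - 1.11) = -0.06*j^5 - 1.7*j^4 + 2.31*j^3 + 5.38*j^2 - 1.26*j - 5.42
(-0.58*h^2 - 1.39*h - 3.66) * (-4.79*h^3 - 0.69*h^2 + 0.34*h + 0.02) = 2.7782*h^5 + 7.0583*h^4 + 18.2933*h^3 + 2.0412*h^2 - 1.2722*h - 0.0732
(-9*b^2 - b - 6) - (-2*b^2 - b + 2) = -7*b^2 - 8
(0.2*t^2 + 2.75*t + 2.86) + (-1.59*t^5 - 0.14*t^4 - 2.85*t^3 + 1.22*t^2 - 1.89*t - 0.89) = -1.59*t^5 - 0.14*t^4 - 2.85*t^3 + 1.42*t^2 + 0.86*t + 1.97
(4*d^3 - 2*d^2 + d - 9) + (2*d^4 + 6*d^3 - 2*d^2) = 2*d^4 + 10*d^3 - 4*d^2 + d - 9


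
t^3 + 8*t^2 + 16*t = t*(t + 4)^2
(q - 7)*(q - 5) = q^2 - 12*q + 35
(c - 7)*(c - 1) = c^2 - 8*c + 7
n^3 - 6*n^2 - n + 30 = (n - 5)*(n - 3)*(n + 2)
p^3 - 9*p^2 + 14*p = p*(p - 7)*(p - 2)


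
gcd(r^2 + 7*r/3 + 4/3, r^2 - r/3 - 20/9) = r + 4/3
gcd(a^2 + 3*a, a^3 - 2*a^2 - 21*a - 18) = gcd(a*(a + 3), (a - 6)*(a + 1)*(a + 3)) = a + 3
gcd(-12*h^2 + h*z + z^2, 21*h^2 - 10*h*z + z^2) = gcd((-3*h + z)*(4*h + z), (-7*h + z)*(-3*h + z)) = -3*h + z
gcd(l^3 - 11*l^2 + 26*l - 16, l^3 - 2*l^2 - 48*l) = l - 8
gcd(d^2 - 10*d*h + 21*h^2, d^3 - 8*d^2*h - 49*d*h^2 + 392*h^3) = d - 7*h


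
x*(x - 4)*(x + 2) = x^3 - 2*x^2 - 8*x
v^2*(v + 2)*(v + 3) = v^4 + 5*v^3 + 6*v^2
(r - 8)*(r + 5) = r^2 - 3*r - 40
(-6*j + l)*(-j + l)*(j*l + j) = 6*j^3*l + 6*j^3 - 7*j^2*l^2 - 7*j^2*l + j*l^3 + j*l^2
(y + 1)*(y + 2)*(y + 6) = y^3 + 9*y^2 + 20*y + 12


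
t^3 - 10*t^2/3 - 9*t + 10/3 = (t - 5)*(t - 1/3)*(t + 2)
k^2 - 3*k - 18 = (k - 6)*(k + 3)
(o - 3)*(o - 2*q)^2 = o^3 - 4*o^2*q - 3*o^2 + 4*o*q^2 + 12*o*q - 12*q^2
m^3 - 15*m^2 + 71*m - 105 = (m - 7)*(m - 5)*(m - 3)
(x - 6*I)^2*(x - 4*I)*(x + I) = x^4 - 15*I*x^3 - 68*x^2 + 60*I*x - 144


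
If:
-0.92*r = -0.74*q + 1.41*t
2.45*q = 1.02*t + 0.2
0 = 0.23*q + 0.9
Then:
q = -3.91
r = 11.56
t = -9.60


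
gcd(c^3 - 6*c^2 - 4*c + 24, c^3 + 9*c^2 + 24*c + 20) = c + 2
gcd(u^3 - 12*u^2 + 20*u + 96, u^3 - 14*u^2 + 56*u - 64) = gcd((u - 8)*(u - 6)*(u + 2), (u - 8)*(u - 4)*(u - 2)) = u - 8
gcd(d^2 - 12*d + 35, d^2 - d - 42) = d - 7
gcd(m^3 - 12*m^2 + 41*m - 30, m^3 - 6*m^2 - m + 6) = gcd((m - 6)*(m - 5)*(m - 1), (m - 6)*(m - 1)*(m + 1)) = m^2 - 7*m + 6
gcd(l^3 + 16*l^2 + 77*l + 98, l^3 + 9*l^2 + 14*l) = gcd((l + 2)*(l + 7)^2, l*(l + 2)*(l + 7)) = l^2 + 9*l + 14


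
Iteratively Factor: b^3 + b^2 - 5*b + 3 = (b + 3)*(b^2 - 2*b + 1) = (b - 1)*(b + 3)*(b - 1)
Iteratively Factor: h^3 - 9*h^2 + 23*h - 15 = (h - 5)*(h^2 - 4*h + 3) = (h - 5)*(h - 3)*(h - 1)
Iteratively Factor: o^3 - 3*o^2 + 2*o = (o - 2)*(o^2 - o) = (o - 2)*(o - 1)*(o)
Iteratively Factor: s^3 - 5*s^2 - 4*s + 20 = (s - 5)*(s^2 - 4) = (s - 5)*(s - 2)*(s + 2)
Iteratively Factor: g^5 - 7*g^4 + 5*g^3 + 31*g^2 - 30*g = (g - 3)*(g^4 - 4*g^3 - 7*g^2 + 10*g) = (g - 5)*(g - 3)*(g^3 + g^2 - 2*g) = g*(g - 5)*(g - 3)*(g^2 + g - 2) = g*(g - 5)*(g - 3)*(g - 1)*(g + 2)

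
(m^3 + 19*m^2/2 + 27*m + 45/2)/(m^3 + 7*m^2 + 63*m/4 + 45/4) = 2*(m + 5)/(2*m + 5)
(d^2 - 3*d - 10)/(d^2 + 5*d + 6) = (d - 5)/(d + 3)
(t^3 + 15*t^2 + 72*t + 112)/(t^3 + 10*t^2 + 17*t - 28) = (t + 4)/(t - 1)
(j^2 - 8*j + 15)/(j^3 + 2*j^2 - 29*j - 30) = (j - 3)/(j^2 + 7*j + 6)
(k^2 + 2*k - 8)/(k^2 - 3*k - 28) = (k - 2)/(k - 7)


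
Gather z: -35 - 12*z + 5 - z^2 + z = -z^2 - 11*z - 30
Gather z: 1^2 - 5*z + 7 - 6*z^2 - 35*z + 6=-6*z^2 - 40*z + 14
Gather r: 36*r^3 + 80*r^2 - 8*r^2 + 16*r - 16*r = 36*r^3 + 72*r^2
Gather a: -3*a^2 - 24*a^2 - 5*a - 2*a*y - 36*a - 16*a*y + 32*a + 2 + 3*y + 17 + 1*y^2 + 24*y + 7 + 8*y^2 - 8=-27*a^2 + a*(-18*y - 9) + 9*y^2 + 27*y + 18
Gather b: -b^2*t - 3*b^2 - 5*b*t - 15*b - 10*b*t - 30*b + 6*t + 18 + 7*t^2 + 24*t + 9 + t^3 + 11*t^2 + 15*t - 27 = b^2*(-t - 3) + b*(-15*t - 45) + t^3 + 18*t^2 + 45*t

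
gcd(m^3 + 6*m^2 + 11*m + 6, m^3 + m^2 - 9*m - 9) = m^2 + 4*m + 3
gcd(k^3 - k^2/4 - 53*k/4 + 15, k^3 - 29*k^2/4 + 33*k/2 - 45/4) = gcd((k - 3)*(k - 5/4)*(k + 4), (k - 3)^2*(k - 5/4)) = k^2 - 17*k/4 + 15/4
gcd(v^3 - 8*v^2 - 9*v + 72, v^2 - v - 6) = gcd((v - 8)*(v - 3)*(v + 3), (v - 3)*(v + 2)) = v - 3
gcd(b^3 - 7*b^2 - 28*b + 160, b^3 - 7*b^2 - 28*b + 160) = b^3 - 7*b^2 - 28*b + 160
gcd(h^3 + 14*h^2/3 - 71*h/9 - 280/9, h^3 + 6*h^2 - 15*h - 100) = h + 5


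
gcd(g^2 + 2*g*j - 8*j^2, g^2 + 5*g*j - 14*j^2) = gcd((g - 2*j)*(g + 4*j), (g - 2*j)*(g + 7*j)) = g - 2*j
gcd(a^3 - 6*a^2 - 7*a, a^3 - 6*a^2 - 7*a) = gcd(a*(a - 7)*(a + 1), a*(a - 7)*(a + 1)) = a^3 - 6*a^2 - 7*a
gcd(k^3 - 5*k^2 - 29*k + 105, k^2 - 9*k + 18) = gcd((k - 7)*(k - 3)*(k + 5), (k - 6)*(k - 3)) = k - 3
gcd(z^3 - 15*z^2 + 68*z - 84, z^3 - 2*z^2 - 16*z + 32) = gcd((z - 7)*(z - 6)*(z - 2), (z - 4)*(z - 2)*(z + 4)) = z - 2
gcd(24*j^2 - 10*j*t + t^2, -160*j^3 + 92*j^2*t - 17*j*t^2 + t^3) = -4*j + t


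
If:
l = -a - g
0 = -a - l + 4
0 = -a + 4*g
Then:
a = -16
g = -4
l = 20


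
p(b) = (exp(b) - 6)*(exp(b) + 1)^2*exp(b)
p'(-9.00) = 0.00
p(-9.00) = 0.00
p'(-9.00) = 0.00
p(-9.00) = 0.00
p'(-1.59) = -2.23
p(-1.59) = -1.71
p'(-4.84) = -0.05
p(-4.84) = -0.05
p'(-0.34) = -18.72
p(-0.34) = -11.03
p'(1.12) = -217.57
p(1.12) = -148.64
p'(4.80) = 850140647.19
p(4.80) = 210659333.93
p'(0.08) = -42.06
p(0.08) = -23.12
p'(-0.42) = -16.10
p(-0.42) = -9.64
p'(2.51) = 65939.39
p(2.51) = 13733.61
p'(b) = (exp(b) - 6)*(exp(b) + 1)^2*exp(b) + 2*(exp(b) - 6)*(exp(b) + 1)*exp(2*b) + (exp(b) + 1)^2*exp(2*b) = (4*exp(3*b) - 12*exp(2*b) - 22*exp(b) - 6)*exp(b)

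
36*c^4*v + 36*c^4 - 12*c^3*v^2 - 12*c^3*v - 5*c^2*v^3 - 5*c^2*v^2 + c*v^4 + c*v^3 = (-6*c + v)*(-2*c + v)*(3*c + v)*(c*v + c)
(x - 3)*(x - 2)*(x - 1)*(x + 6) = x^4 - 25*x^2 + 60*x - 36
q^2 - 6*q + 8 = (q - 4)*(q - 2)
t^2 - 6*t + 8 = (t - 4)*(t - 2)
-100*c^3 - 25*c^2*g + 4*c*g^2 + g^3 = (-5*c + g)*(4*c + g)*(5*c + g)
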